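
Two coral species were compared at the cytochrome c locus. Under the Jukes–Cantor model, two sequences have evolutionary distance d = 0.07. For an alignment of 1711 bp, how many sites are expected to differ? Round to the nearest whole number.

114

Invert JC69: p = (3/4)(1 − e^(−4d/3)) = 0.75 × (1 − e^(-0.093333)) = 0.75 × (1 − 0.910890) = 0.066833.
Expected differing sites = pL ≈ 0.066833 × 1711 = 114.351263 ≈ 114.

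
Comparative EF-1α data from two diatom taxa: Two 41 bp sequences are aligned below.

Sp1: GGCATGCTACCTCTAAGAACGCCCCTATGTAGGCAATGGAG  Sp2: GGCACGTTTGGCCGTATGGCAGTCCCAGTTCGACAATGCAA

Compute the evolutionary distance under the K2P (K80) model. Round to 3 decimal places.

Of 41 sites, 10 differences are transitions and 11 are transversions, so P = 10/41 ≈ 0.243902 and Q = 11/41 ≈ 0.268293.
Under the Kimura two-parameter model, d = −½ ln(1 − 2P − Q) − ¼ ln(1 − 2Q).
1 − 2P − Q = 0.243903, giving −½ ln(0.243903) = 0.705492.
1 − 2Q = 0.463414, giving −¼ ln(0.463414) = 0.192284.
d = 0.705492 + 0.192284 = 0.897776.

0.898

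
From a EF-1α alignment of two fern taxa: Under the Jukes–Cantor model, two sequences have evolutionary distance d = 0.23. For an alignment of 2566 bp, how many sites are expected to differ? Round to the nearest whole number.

508

Invert JC69: p = (3/4)(1 − e^(−4d/3)) = 0.75 × (1 − e^(-0.306667)) = 0.75 × (1 − 0.735896) = 0.198078.
Expected differing sites = pL ≈ 0.198078 × 2566 = 508.268148 ≈ 508.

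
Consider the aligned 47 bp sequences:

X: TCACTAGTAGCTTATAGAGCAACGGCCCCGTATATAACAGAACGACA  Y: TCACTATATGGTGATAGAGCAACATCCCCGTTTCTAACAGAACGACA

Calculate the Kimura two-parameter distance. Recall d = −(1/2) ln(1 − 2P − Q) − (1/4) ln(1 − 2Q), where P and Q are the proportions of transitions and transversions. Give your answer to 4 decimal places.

0.2237

Of 47 sites, 1 differences are transitions and 8 are transversions, so P = 1/47 ≈ 0.021277 and Q = 8/47 ≈ 0.170213.
Under the Kimura two-parameter model, d = −½ ln(1 − 2P − Q) − ¼ ln(1 − 2Q).
1 − 2P − Q = 0.787233, giving −½ ln(0.787233) = 0.119616.
1 − 2Q = 0.659574, giving −¼ ln(0.659574) = 0.104040.
d = 0.119616 + 0.104040 = 0.223656.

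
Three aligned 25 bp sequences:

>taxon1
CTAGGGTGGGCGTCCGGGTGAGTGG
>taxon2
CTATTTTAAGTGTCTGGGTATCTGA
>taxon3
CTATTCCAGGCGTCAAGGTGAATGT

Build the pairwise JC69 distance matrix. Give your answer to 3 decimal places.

taxon1–taxon2: 11/25 sites differ → p = 0.44, d = −0.75 ln(1 − 0.586667) = 0.662626 ≈ 0.663.
taxon1–taxon3: 9/25 sites differ → p = 0.36, d = −0.75 ln(1 − 0.48) = 0.490445 ≈ 0.490.
taxon2–taxon3: 10/25 sites differ → p = 0.4, d = −0.75 ln(1 − 0.533333) = 0.571605 ≈ 0.572.

d(taxon1,taxon2) = 0.663, d(taxon1,taxon3) = 0.490, d(taxon2,taxon3) = 0.572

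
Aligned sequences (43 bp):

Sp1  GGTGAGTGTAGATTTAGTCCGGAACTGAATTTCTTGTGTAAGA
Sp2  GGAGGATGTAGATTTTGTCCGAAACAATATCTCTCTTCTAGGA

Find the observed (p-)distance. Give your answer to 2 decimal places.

0.30

The sequences differ at 13 of 43 positions.
p = 13/43 = 0.302325… ≈ 0.30 (to 2 d.p.).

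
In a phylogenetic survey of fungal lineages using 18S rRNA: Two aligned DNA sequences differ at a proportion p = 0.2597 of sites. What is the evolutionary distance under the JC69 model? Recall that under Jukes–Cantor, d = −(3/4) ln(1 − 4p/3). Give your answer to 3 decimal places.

d = −(3/4) ln(1 − 4p/3) = −0.75 ln(1 − 0.346267) = −0.75 ln(0.653733)
  = −0.75 × (-0.425056) = 0.318792 substitutions/site.

0.319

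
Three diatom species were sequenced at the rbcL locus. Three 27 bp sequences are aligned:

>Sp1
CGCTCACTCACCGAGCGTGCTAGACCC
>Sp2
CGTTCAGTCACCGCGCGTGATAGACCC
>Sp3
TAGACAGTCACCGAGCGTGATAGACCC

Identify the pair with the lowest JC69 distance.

Sp1 and Sp2

Sp1–Sp2: 4/27 differ, p = 0.148, d = 0.165.
Sp1–Sp3: 6/27 differ, p = 0.222, d = 0.264.
Sp2–Sp3: 5/27 differ, p = 0.185, d = 0.213.
The smallest distance is between Sp1 and Sp2.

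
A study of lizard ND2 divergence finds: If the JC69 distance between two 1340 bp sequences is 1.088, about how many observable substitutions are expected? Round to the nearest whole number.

Invert JC69: p = (3/4)(1 − e^(−4d/3)) = 0.75 × (1 − e^(-1.450667)) = 0.75 × (1 − 0.234414) = 0.574190.
Expected differing sites = pL ≈ 0.574190 × 1340 = 769.4146 ≈ 769.

769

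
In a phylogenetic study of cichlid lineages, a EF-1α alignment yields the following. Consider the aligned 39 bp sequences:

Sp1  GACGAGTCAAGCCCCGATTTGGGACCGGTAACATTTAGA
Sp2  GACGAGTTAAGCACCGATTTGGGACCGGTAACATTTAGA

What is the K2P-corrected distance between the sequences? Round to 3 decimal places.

Of 39 sites, 1 differences are transitions and 1 are transversions, so P = 1/39 ≈ 0.025641 and Q = 1/39 ≈ 0.025641.
Under the Kimura two-parameter model, d = −½ ln(1 − 2P − Q) − ¼ ln(1 − 2Q).
1 − 2P − Q = 0.923077, giving −½ ln(0.923077) = 0.040021.
1 − 2Q = 0.948718, giving −¼ ln(0.948718) = 0.013161.
d = 0.040021 + 0.013161 = 0.053182.

0.053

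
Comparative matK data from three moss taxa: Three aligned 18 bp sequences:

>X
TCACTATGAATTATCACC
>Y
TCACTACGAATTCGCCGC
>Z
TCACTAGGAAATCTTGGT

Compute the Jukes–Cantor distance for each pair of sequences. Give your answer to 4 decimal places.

X–Y: 5/18 sites differ → p ≈ 0.277778, d = −0.75 ln(1 − 0.370371) = 0.346968 ≈ 0.3470.
X–Z: 7/18 sites differ → p ≈ 0.388889, d = −0.75 ln(1 − 0.518519) = 0.548166 ≈ 0.5482.
Y–Z: 6/18 sites differ → p ≈ 0.333333, d = −0.75 ln(1 − 0.444444) = 0.440839 ≈ 0.4408.

d(X,Y) = 0.3470, d(X,Z) = 0.5482, d(Y,Z) = 0.4408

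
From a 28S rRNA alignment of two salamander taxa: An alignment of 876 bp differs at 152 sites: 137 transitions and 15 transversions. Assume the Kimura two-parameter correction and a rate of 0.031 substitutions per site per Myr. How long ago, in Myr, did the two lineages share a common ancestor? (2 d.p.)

P = 137/876 ≈ 0.156393 and Q = 15/876 ≈ 0.017123.
Under the Kimura two-parameter model, d = −½ ln(1 − 2P − Q) − ¼ ln(1 − 2Q).
1 − 2P − Q = 0.670091, giving −½ ln(0.670091) = 0.200171.
1 − 2Q = 0.965754, giving −¼ ln(0.965754) = 0.008712.
d = 0.200171 + 0.008712 = 0.208883.
Under a molecular clock d = 2μt, so t = d/(2μ) = 0.208883 / (2 × 0.031) = 3.37 Myr.

3.37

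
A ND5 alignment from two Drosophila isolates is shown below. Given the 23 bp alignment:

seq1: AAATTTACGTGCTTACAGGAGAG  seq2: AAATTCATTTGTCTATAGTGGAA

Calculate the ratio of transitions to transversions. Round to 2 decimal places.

3.50

Transitions are A↔G and C↔T; transversions are all other mismatches.
Transitions: 7. Transversions: 2.
R = 7/2 = 3.50.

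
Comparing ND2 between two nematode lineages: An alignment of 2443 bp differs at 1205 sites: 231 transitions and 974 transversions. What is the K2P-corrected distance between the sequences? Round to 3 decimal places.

P = 231/2443 ≈ 0.094556 and Q = 974/2443 ≈ 0.39869.
Under the Kimura two-parameter model, d = −½ ln(1 − 2P − Q) − ¼ ln(1 − 2Q).
1 − 2P − Q = 0.412198, giving −½ ln(0.412198) = 0.443126.
1 − 2Q = 0.20262, giving −¼ ln(0.20262) = 0.399106.
d = 0.443126 + 0.399106 = 0.842232.

0.842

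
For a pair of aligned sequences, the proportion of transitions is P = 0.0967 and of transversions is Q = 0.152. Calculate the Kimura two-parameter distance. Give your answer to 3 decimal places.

Under the Kimura two-parameter model, d = −½ ln(1 − 2P − Q) − ¼ ln(1 − 2Q).
1 − 2P − Q = 0.6546, giving −½ ln(0.6546) = 0.211865.
1 − 2Q = 0.696, giving −¼ ln(0.696) = 0.090601.
d = 0.211865 + 0.090601 = 0.302466.

0.302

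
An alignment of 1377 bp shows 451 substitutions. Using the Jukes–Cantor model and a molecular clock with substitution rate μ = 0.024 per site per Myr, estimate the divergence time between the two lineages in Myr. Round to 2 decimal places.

p = 451/1377 ≈ 0.327524.
d = −(3/4) ln(1 − 4p/3) = −0.75 ln(1 − 0.436699) = −0.75 ln(0.563301)
  = −0.75 × (-0.573941) = 0.430456 substitutions/site.
Under a molecular clock d = 2μt, so t = d/(2μ) = 0.430456 / (2 × 0.024) = 8.97 Myr.

8.97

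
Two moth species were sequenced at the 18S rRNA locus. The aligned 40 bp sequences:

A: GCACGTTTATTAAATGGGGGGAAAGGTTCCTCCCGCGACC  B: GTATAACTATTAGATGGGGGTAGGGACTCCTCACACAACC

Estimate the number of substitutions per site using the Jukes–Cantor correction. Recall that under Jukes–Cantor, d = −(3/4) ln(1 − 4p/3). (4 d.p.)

The sequences differ at 14 of 40 sites, so p = 14/40 = 0.35.
d = −(3/4) ln(1 − 4p/3) = −0.75 ln(1 − 0.466667) = −0.75 ln(0.533333)
  = −0.75 × (-0.628609) = 0.471457 substitutions/site.

0.4715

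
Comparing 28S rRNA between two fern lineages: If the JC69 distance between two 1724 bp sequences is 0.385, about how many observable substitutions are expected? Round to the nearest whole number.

Invert JC69: p = (3/4)(1 − e^(−4d/3)) = 0.75 × (1 − e^(-0.513333)) = 0.75 × (1 − 0.598497) = 0.301127.
Expected differing sites = pL ≈ 0.301127 × 1724 = 519.142948 ≈ 519.

519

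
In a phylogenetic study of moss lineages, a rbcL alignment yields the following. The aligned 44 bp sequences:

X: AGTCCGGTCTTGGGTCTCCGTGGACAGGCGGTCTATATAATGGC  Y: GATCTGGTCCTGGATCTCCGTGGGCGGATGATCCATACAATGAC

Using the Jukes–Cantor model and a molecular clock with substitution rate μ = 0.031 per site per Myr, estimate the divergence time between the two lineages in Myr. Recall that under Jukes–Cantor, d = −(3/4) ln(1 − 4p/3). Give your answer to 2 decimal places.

The sequences differ at 13 of 44 sites, so p = 13/44 ≈ 0.295455.
d = −(3/4) ln(1 − 4p/3) = −0.75 ln(1 − 0.39394) = −0.75 ln(0.60606)
  = −0.75 × (-0.500776) = 0.375582 substitutions/site.
Under a molecular clock d = 2μt, so t = d/(2μ) = 0.375582 / (2 × 0.031) = 6.06 Myr.

6.06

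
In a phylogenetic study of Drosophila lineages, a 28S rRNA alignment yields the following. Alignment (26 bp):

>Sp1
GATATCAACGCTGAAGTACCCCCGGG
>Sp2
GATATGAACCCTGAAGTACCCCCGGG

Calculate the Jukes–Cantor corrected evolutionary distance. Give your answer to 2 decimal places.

0.08

The sequences differ at 2 of 26 sites (6, 10), so p = 2/26 ≈ 0.076923.
d = −(3/4) ln(1 − 4p/3) = −0.75 ln(1 − 0.102564) = −0.75 ln(0.897436)
  = −0.75 × (-0.108213) = 0.081160 substitutions/site.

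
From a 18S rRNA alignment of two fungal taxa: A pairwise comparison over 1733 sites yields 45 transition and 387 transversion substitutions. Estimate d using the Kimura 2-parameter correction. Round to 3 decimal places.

P = 45/1733 ≈ 0.025967 and Q = 387/1733 ≈ 0.223312.
Under the Kimura two-parameter model, d = −½ ln(1 − 2P − Q) − ¼ ln(1 − 2Q).
1 − 2P − Q = 0.724754, giving −½ ln(0.724754) = 0.160961.
1 − 2Q = 0.553376, giving −¼ ln(0.553376) = 0.147929.
d = 0.160961 + 0.147929 = 0.308890.

0.309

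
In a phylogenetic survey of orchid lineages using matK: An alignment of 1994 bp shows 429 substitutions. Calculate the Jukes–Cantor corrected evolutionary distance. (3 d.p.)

p = 429/1994 ≈ 0.215145.
d = −(3/4) ln(1 − 4p/3) = −0.75 ln(1 − 0.28686) = −0.75 ln(0.71314)
  = −0.75 × (-0.338078) = 0.253559 substitutions/site.

0.254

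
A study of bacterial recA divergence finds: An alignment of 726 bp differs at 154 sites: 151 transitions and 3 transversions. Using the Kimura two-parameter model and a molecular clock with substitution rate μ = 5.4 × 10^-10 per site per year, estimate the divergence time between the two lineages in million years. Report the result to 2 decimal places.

254.20

P = 151/726 ≈ 0.207989 and Q = 3/726 ≈ 0.004132.
Under the Kimura two-parameter model, d = −½ ln(1 − 2P − Q) − ¼ ln(1 − 2Q).
1 − 2P − Q = 0.57989, giving −½ ln(0.57989) = 0.272458.
1 − 2Q = 0.991736, giving −¼ ln(0.991736) = 0.002075.
d = 0.272458 + 0.002075 = 0.274533.
Under a molecular clock d = 2μt, so t = d/(2μ) = 0.274533 / (2 × 5.4 × 10^-10) = 254.20 million years.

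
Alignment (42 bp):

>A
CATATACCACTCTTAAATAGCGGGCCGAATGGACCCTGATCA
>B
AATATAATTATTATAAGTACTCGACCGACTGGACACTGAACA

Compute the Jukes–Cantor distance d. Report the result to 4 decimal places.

The sequences differ at 15 of 42 sites, so p = 15/42 ≈ 0.357143.
d = −(3/4) ln(1 − 4p/3) = −0.75 ln(1 − 0.476191) = −0.75 ln(0.523809)
  = −0.75 × (-0.646628) = 0.484971 substitutions/site.

0.4850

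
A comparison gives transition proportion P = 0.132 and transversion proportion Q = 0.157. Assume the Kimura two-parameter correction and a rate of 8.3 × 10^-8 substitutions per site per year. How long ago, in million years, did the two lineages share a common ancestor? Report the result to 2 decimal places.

2.21

Under the Kimura two-parameter model, d = −½ ln(1 − 2P − Q) − ¼ ln(1 − 2Q).
1 − 2P − Q = 0.579, giving −½ ln(0.579) = 0.273226.
1 − 2Q = 0.686, giving −¼ ln(0.686) = 0.094219.
d = 0.273226 + 0.094219 = 0.367445.
Under a molecular clock d = 2μt, so t = d/(2μ) = 0.367445 / (2 × 8.3 × 10^-8) = 2.21 million years.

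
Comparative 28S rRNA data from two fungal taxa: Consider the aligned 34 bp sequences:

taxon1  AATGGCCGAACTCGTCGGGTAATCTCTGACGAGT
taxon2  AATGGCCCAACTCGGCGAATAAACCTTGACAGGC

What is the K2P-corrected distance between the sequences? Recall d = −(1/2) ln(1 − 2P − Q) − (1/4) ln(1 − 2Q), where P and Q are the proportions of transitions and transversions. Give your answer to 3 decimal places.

Of 34 sites, 7 differences are transitions and 3 are transversions, so P = 7/34 ≈ 0.205882 and Q = 3/34 ≈ 0.088235.
Under the Kimura two-parameter model, d = −½ ln(1 − 2P − Q) − ¼ ln(1 − 2Q).
1 − 2P − Q = 0.500001, giving −½ ln(0.500001) = 0.346573.
1 − 2Q = 0.82353, giving −¼ ln(0.82353) = 0.048539.
d = 0.346573 + 0.048539 = 0.395112.

0.395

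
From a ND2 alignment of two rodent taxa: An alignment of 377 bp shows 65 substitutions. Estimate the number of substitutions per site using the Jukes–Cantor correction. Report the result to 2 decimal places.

0.20

p = 65/377 ≈ 0.172414.
d = −(3/4) ln(1 − 4p/3) = −0.75 ln(1 − 0.229885) = −0.75 ln(0.770115)
  = −0.75 × (-0.261215) = 0.195911 substitutions/site.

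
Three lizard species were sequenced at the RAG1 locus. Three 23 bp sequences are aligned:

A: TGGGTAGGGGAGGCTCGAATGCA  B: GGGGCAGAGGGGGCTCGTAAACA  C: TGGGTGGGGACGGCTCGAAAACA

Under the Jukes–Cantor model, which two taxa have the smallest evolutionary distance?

A–B: 7/23 differ, p = 0.304, d = 0.390.
A–C: 5/23 differ, p = 0.217, d = 0.257.
B–C: 7/23 differ, p = 0.304, d = 0.390.
The smallest distance is between A and C.

A and C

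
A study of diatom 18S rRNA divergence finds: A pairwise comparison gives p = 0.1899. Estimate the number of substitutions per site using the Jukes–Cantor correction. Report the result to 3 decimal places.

0.219

d = −(3/4) ln(1 − 4p/3) = −0.75 ln(1 − 0.2532) = −0.75 ln(0.7468)
  = −0.75 × (-0.291958) = 0.218969 substitutions/site.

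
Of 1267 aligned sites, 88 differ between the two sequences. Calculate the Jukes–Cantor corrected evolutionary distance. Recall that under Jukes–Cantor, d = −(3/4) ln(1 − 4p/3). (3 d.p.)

p = 88/1267 ≈ 0.069455.
d = −(3/4) ln(1 − 4p/3) = −0.75 ln(1 − 0.092607) = −0.75 ln(0.907393)
  = −0.75 × (-0.097180) = 0.072885 substitutions/site.

0.073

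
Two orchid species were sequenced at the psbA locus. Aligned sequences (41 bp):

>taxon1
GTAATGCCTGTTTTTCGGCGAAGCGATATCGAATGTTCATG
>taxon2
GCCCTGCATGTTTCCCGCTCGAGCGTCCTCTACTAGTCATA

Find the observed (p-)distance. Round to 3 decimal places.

0.439

The sequences differ at 18 of 41 positions.
p = 18/41 = 0.439024… ≈ 0.439 (to 3 d.p.).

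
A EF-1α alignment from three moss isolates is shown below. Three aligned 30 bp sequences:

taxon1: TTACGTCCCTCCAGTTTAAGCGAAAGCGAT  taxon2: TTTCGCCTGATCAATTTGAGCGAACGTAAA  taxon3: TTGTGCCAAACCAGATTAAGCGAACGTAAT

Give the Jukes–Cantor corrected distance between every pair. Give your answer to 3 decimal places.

taxon1–taxon2: 12/30 sites differ → p = 0.4, d = −0.75 ln(1 − 0.533333) = 0.571605 ≈ 0.572.
taxon1–taxon3: 10/30 sites differ → p ≈ 0.333333, d = −0.75 ln(1 − 0.444444) = 0.440839 ≈ 0.441.
taxon2–taxon3: 9/30 sites differ → p = 0.3, d = −0.75 ln(1 − 0.4) = 0.383119 ≈ 0.383.

d(taxon1,taxon2) = 0.572, d(taxon1,taxon3) = 0.441, d(taxon2,taxon3) = 0.383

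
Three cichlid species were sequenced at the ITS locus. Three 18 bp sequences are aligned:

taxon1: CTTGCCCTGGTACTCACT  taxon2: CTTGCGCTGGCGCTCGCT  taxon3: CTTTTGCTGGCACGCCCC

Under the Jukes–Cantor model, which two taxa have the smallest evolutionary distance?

taxon1–taxon2: 4/18 differ, p = 0.222, d = 0.264.
taxon1–taxon3: 7/18 differ, p = 0.389, d = 0.548.
taxon2–taxon3: 6/18 differ, p = 0.333, d = 0.441.
The smallest distance is between taxon1 and taxon2.

taxon1 and taxon2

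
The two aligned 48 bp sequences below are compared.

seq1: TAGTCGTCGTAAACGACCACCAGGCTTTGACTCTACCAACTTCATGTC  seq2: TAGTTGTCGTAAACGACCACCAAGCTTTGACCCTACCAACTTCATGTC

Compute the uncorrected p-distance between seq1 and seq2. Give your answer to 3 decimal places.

The sequences differ at 3 of 48 positions (sites 5, 23, 32).
p = 3/48 = 0.0625 ≈ 0.063 (to 3 d.p.).

0.063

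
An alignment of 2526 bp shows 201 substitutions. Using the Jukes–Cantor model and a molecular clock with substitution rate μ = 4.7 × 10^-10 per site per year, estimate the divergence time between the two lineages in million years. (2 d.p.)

89.49

p = 201/2526 ≈ 0.079572.
d = −(3/4) ln(1 − 4p/3) = −0.75 ln(1 − 0.106096) = −0.75 ln(0.893904)
  = −0.75 × (-0.112157) = 0.084118 substitutions/site.
Under a molecular clock d = 2μt, so t = d/(2μ) = 0.084118 / (2 × 4.7 × 10^-10) = 89.49 million years.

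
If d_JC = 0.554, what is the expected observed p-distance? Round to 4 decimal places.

p = (3/4)(1 − e^(−4d/3)) = 0.75 × (1 − e^(-0.738667)) = 0.75 × (1 − 0.477750) = 0.391688.

0.3917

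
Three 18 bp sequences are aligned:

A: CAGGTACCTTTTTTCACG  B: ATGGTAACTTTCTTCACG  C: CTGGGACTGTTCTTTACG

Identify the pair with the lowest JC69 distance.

A and B

A–B: 4/18 differ, p = 0.222, d = 0.264.
A–C: 6/18 differ, p = 0.333, d = 0.441.
B–C: 6/18 differ, p = 0.333, d = 0.441.
The smallest distance is between A and B.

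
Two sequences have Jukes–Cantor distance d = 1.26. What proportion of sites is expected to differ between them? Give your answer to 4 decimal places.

0.6102

p = (3/4)(1 − e^(−4d/3)) = 0.75 × (1 − e^(-1.68)) = 0.75 × (1 − 0.186374) = 0.610220.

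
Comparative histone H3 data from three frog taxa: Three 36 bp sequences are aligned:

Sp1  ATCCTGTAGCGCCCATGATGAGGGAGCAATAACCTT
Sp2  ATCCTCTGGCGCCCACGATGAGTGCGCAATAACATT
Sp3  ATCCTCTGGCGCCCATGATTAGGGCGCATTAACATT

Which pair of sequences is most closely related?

Sp1–Sp2: 6/36 differ, p = 0.167, d = 0.188.
Sp1–Sp3: 6/36 differ, p = 0.167, d = 0.188.
Sp2–Sp3: 4/36 differ, p = 0.111, d = 0.120.
The smallest distance is between Sp2 and Sp3.

Sp2 and Sp3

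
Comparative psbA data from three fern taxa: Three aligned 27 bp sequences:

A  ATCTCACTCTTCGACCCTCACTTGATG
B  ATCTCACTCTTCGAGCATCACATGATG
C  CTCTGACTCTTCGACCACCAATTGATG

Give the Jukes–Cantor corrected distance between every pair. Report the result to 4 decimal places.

A–B: 3/27 sites differ → p ≈ 0.111111, d = −0.75 ln(1 − 0.148148) = 0.120257 ≈ 0.1203.
A–C: 5/27 sites differ → p ≈ 0.185185, d = −0.75 ln(1 − 0.246913) = 0.212681 ≈ 0.2127.
B–C: 6/27 sites differ → p ≈ 0.222222, d = −0.75 ln(1 − 0.296296) = 0.263548 ≈ 0.2635.

d(A,B) = 0.1203, d(A,C) = 0.2127, d(B,C) = 0.2635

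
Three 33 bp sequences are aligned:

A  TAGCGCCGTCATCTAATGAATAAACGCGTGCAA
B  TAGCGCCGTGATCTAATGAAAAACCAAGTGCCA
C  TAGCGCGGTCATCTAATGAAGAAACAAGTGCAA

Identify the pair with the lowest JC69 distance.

A and C

A–B: 6/33 differ, p = 0.182, d = 0.208.
A–C: 4/33 differ, p = 0.121, d = 0.132.
B–C: 5/33 differ, p = 0.152, d = 0.169.
The smallest distance is between A and C.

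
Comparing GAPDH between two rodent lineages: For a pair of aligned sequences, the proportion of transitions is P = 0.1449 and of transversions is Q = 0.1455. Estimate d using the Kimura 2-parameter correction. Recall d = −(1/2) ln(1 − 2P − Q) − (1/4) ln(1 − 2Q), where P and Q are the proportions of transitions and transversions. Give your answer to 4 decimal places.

0.3717

Under the Kimura two-parameter model, d = −½ ln(1 − 2P − Q) − ¼ ln(1 − 2Q).
1 − 2P − Q = 0.5647, giving −½ ln(0.5647) = 0.285730.
1 − 2Q = 0.709, giving −¼ ln(0.709) = 0.085975.
d = 0.285730 + 0.085975 = 0.371705.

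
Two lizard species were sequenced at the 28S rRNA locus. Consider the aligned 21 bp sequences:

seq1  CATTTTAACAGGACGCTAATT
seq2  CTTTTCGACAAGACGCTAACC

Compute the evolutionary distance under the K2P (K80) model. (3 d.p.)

0.396

Of 21 sites, 5 differences are transitions and 1 are transversions, so P = 5/21 ≈ 0.238095 and Q = 1/21 ≈ 0.047619.
Under the Kimura two-parameter model, d = −½ ln(1 − 2P − Q) − ¼ ln(1 − 2Q).
1 − 2P − Q = 0.476191, giving −½ ln(0.476191) = 0.370968.
1 − 2Q = 0.904762, giving −¼ ln(0.904762) = 0.025021.
d = 0.370968 + 0.025021 = 0.395989.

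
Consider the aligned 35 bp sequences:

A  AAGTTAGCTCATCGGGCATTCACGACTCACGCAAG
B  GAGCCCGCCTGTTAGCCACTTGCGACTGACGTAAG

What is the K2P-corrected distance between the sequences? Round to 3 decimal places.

Of 35 sites, 12 differences are transitions and 3 are transversions, so P = 12/35 ≈ 0.342857 and Q = 3/35 ≈ 0.085714.
Under the Kimura two-parameter model, d = −½ ln(1 − 2P − Q) − ¼ ln(1 − 2Q).
1 − 2P − Q = 0.228572, giving −½ ln(0.228572) = 0.737952.
1 − 2Q = 0.828572, giving −¼ ln(0.828572) = 0.047013.
d = 0.737952 + 0.047013 = 0.784965.

0.785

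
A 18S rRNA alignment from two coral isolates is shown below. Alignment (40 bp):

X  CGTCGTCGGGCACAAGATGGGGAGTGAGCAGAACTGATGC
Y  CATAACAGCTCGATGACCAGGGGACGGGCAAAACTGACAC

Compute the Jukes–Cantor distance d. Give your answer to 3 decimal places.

The sequences differ at 22 of 40 sites, so p = 22/40 = 0.55.
d = −(3/4) ln(1 − 4p/3) = −0.75 ln(1 − 0.733333) = −0.75 ln(0.266667)
  = −0.75 × (-1.321755) = 0.991316 substitutions/site.

0.991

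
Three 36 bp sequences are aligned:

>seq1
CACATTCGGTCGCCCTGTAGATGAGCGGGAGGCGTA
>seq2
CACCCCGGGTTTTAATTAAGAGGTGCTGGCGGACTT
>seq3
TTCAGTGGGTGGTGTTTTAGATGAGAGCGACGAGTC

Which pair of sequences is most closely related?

seq1 and seq3

seq1–seq2: 18/36 differ, p = 0.500, d = 0.824.
seq1–seq3: 14/36 differ, p = 0.389, d = 0.548.
seq2–seq3: 19/36 differ, p = 0.528, d = 0.912.
The smallest distance is between seq1 and seq3.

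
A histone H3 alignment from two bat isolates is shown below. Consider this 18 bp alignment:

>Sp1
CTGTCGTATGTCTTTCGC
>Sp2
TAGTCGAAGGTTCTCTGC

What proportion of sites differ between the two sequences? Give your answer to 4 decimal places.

0.4444

The sequences differ at 8 of 18 positions (sites 1, 2, 7, 9, 12, 13, 15, 16).
p = 8/18 = 0.444444… ≈ 0.4444 (to 4 d.p.).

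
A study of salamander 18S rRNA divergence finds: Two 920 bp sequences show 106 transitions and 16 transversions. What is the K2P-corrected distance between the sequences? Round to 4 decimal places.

P = 106/920 ≈ 0.115217 and Q = 16/920 ≈ 0.017391.
Under the Kimura two-parameter model, d = −½ ln(1 − 2P − Q) − ¼ ln(1 − 2Q).
1 − 2P − Q = 0.752175, giving −½ ln(0.752175) = 0.142393.
1 − 2Q = 0.965218, giving −¼ ln(0.965218) = 0.008850.
d = 0.142393 + 0.008850 = 0.151243.

0.1512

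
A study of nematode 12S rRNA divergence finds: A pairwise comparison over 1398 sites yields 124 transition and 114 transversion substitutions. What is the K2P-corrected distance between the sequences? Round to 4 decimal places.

P = 124/1398 ≈ 0.088698 and Q = 114/1398 ≈ 0.081545.
Under the Kimura two-parameter model, d = −½ ln(1 − 2P − Q) − ¼ ln(1 − 2Q).
1 − 2P − Q = 0.741059, giving −½ ln(0.741059) = 0.149838.
1 − 2Q = 0.83691, giving −¼ ln(0.83691) = 0.044510.
d = 0.149838 + 0.044510 = 0.194348.

0.1943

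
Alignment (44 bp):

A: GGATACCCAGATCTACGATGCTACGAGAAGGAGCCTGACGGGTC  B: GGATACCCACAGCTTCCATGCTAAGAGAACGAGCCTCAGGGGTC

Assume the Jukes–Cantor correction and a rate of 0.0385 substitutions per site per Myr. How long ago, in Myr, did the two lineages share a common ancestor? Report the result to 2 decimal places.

2.70

The sequences differ at 8 of 44 sites (10, 12, 15, 17, 24, 30, 37, 39), so p = 8/44 ≈ 0.181818.
d = −(3/4) ln(1 − 4p/3) = −0.75 ln(1 − 0.242424) = −0.75 ln(0.757576)
  = −0.75 × (-0.277631) = 0.208223 substitutions/site.
Under a molecular clock d = 2μt, so t = d/(2μ) = 0.208223 / (2 × 0.0385) = 2.70 Myr.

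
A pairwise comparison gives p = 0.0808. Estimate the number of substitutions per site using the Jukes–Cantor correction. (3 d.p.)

d = −(3/4) ln(1 − 4p/3) = −0.75 ln(1 − 0.107733) = −0.75 ln(0.892267)
  = −0.75 × (-0.113990) = 0.085493 substitutions/site.

0.085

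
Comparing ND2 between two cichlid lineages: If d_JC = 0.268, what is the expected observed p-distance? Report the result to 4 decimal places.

0.2253

p = (3/4)(1 − e^(−4d/3)) = 0.75 × (1 − e^(-0.357333)) = 0.75 × (1 − 0.699540) = 0.225345.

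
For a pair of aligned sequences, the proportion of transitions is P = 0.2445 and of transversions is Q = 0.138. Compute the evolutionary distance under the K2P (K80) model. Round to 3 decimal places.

Under the Kimura two-parameter model, d = −½ ln(1 − 2P − Q) − ¼ ln(1 − 2Q).
1 − 2P − Q = 0.373, giving −½ ln(0.373) = 0.493088.
1 − 2Q = 0.724, giving −¼ ln(0.724) = 0.080741.
d = 0.493088 + 0.080741 = 0.573829.

0.574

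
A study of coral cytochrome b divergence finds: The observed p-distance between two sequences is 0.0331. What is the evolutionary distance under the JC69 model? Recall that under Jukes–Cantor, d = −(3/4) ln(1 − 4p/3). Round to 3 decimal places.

d = −(3/4) ln(1 − 4p/3) = −0.75 ln(1 − 0.044133) = −0.75 ln(0.955867)
  = −0.75 × (-0.045136) = 0.033852 substitutions/site.

0.034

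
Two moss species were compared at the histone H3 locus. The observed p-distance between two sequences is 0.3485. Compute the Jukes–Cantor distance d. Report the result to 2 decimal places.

0.47

d = −(3/4) ln(1 − 4p/3) = −0.75 ln(1 − 0.464667) = −0.75 ln(0.535333)
  = −0.75 × (-0.624866) = 0.468650 substitutions/site.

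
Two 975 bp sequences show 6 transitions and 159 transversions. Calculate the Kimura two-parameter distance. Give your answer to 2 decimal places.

0.20

P = 6/975 ≈ 0.006154 and Q = 159/975 ≈ 0.163077.
Under the Kimura two-parameter model, d = −½ ln(1 − 2P − Q) − ¼ ln(1 − 2Q).
1 − 2P − Q = 0.824615, giving −½ ln(0.824615) = 0.096419.
1 − 2Q = 0.673846, giving −¼ ln(0.673846) = 0.098688.
d = 0.096419 + 0.098688 = 0.195107.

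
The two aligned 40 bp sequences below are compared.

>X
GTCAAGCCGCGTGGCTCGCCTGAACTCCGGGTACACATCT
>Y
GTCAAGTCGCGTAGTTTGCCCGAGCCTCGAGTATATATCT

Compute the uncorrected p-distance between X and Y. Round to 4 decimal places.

The sequences differ at 11 of 40 positions.
p = 11/40 = 0.2750.

0.2750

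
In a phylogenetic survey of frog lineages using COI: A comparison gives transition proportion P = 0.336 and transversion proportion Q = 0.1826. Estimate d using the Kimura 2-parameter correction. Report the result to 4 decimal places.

1.0777

Under the Kimura two-parameter model, d = −½ ln(1 − 2P − Q) − ¼ ln(1 − 2Q).
1 − 2P − Q = 0.1454, giving −½ ln(0.1454) = 0.964133.
1 − 2Q = 0.6348, giving −¼ ln(0.6348) = 0.113611.
d = 0.964133 + 0.113611 = 1.077744.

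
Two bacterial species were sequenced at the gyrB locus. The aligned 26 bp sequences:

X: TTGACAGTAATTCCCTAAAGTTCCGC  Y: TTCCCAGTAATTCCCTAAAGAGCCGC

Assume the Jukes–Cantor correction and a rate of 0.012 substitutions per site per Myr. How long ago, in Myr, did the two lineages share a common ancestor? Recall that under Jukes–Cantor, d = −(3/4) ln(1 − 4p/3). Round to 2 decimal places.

7.17

The sequences differ at 4 of 26 sites (3, 4, 21, 22), so p = 4/26 ≈ 0.153846.
d = −(3/4) ln(1 − 4p/3) = −0.75 ln(1 − 0.205128) = −0.75 ln(0.794872)
  = −0.75 × (-0.229574) = 0.172181 substitutions/site.
Under a molecular clock d = 2μt, so t = d/(2μ) = 0.172181 / (2 × 0.012) = 7.17 Myr.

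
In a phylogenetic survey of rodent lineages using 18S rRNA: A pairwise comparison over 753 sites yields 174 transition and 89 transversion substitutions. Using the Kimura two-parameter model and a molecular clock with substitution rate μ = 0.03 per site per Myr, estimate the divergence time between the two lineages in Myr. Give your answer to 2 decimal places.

8.36

P = 174/753 ≈ 0.231076 and Q = 89/753 ≈ 0.118194.
Under the Kimura two-parameter model, d = −½ ln(1 − 2P − Q) − ¼ ln(1 − 2Q).
1 − 2P − Q = 0.419654, giving −½ ln(0.419654) = 0.434162.
1 − 2Q = 0.763612, giving −¼ ln(0.763612) = 0.067424.
d = 0.434162 + 0.067424 = 0.501586.
Under a molecular clock d = 2μt, so t = d/(2μ) = 0.501586 / (2 × 0.03) = 8.36 Myr.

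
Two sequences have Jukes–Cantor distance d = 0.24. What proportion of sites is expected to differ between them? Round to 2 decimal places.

p = (3/4)(1 − e^(−4d/3)) = 0.75 × (1 − e^(-0.32)) = 0.75 × (1 − 0.726149) = 0.205388.

0.21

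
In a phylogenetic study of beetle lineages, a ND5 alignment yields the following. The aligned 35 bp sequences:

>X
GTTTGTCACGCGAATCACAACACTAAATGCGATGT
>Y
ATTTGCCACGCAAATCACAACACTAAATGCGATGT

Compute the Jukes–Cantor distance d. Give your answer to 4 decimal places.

The sequences differ at 3 of 35 sites (1, 6, 12), so p = 3/35 ≈ 0.085714.
d = −(3/4) ln(1 − 4p/3) = −0.75 ln(1 − 0.114285) = −0.75 ln(0.885715)
  = −0.75 × (-0.121360) = 0.091020 substitutions/site.

0.0910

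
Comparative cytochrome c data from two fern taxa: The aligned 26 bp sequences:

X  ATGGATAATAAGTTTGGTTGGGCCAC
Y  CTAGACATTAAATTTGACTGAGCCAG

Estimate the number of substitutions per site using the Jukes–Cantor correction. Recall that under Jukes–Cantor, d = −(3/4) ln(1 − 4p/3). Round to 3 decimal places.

The sequences differ at 9 of 26 sites (1, 3, 6, 8, 12, 17, 18, 21, 26), so p = 9/26 ≈ 0.346154.
d = −(3/4) ln(1 − 4p/3) = −0.75 ln(1 − 0.461539) = −0.75 ln(0.538461)
  = −0.75 × (-0.619040) = 0.464280 substitutions/site.

0.464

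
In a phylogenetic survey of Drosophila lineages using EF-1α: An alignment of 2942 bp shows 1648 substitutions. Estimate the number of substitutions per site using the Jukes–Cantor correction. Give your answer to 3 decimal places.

1.030

p = 1648/2942 ≈ 0.560163.
d = −(3/4) ln(1 − 4p/3) = −0.75 ln(1 − 0.746884) = −0.75 ln(0.253116)
  = −0.75 × (-1.373907) = 1.030430 substitutions/site.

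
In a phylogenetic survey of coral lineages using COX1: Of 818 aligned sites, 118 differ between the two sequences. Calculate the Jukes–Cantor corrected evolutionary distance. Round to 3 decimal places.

p = 118/818 ≈ 0.144254.
d = −(3/4) ln(1 − 4p/3) = −0.75 ln(1 − 0.192339) = −0.75 ln(0.807661)
  = −0.75 × (-0.213613) = 0.160210 substitutions/site.

0.160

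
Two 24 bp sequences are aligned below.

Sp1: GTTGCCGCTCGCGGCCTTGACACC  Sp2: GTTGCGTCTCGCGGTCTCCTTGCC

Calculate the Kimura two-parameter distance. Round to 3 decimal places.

Of 24 sites, 4 differences are transitions and 4 are transversions, so P = 4/24 ≈ 0.166667 and Q = 4/24 ≈ 0.166667.
Under the Kimura two-parameter model, d = −½ ln(1 − 2P − Q) − ¼ ln(1 − 2Q).
1 − 2P − Q = 0.499999, giving −½ ln(0.499999) = 0.346575.
1 − 2Q = 0.666666, giving −¼ ln(0.666666) = 0.101367.
d = 0.346575 + 0.101367 = 0.447942.

0.448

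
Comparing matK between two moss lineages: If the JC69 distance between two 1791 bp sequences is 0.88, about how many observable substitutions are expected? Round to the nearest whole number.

928

Invert JC69: p = (3/4)(1 − e^(−4d/3)) = 0.75 × (1 − e^(-1.173333)) = 0.75 × (1 − 0.309334) = 0.518000.
Expected differing sites = pL ≈ 0.518000 × 1791 = 927.738 ≈ 928.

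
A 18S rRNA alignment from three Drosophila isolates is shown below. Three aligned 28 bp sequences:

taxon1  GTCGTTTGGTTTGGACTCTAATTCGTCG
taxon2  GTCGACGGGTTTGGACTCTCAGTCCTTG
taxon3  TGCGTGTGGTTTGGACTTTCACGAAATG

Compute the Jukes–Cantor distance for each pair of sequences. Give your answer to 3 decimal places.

taxon1–taxon2: 7/28 sites differ → p = 0.25, d = −0.75 ln(1 − 0.333333) = 0.304098 ≈ 0.304.
taxon1–taxon3: 11/28 sites differ → p ≈ 0.392857, d = −0.75 ln(1 − 0.523809) = 0.556452 ≈ 0.556.
taxon2–taxon3: 11/28 sites differ → p ≈ 0.392857, d = −0.75 ln(1 − 0.523809) = 0.556452 ≈ 0.556.

d(taxon1,taxon2) = 0.304, d(taxon1,taxon3) = 0.556, d(taxon2,taxon3) = 0.556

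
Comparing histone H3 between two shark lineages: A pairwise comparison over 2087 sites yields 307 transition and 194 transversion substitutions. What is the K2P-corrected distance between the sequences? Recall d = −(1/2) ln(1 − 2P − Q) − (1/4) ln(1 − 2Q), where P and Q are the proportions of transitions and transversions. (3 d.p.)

P = 307/2087 ≈ 0.147101 and Q = 194/2087 ≈ 0.092956.
Under the Kimura two-parameter model, d = −½ ln(1 − 2P − Q) − ¼ ln(1 − 2Q).
1 − 2P − Q = 0.612842, giving −½ ln(0.612842) = 0.244824.
1 − 2Q = 0.814088, giving −¼ ln(0.814088) = 0.051422.
d = 0.244824 + 0.051422 = 0.296246.

0.296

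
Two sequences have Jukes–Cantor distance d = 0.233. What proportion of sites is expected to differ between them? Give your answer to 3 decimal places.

0.200

p = (3/4)(1 − e^(−4d/3)) = 0.75 × (1 − e^(-0.310667)) = 0.75 × (1 − 0.732958) = 0.200282.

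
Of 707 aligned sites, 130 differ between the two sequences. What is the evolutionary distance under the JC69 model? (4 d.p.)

p = 130/707 ≈ 0.183876.
d = −(3/4) ln(1 − 4p/3) = −0.75 ln(1 − 0.245168) = −0.75 ln(0.754832)
  = −0.75 × (-0.281260) = 0.210945 substitutions/site.

0.2109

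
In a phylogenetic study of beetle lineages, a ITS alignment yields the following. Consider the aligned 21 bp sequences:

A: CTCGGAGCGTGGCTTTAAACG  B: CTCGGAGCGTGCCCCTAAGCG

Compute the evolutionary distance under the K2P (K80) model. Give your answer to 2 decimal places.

Of 21 sites, 3 differences are transitions and 1 are transversions, so P = 3/21 ≈ 0.142857 and Q = 1/21 ≈ 0.047619.
Under the Kimura two-parameter model, d = −½ ln(1 − 2P − Q) − ¼ ln(1 − 2Q).
1 − 2P − Q = 0.666667, giving −½ ln(0.666667) = 0.202732.
1 − 2Q = 0.904762, giving −¼ ln(0.904762) = 0.025021.
d = 0.202732 + 0.025021 = 0.227753.

0.23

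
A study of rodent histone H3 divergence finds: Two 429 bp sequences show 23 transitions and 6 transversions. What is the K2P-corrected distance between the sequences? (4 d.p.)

0.0717

P = 23/429 ≈ 0.053613 and Q = 6/429 ≈ 0.013986.
Under the Kimura two-parameter model, d = −½ ln(1 − 2P − Q) − ¼ ln(1 − 2Q).
1 − 2P − Q = 0.878788, giving −½ ln(0.878788) = 0.064606.
1 − 2Q = 0.972028, giving −¼ ln(0.972028) = 0.007093.
d = 0.064606 + 0.007093 = 0.071699.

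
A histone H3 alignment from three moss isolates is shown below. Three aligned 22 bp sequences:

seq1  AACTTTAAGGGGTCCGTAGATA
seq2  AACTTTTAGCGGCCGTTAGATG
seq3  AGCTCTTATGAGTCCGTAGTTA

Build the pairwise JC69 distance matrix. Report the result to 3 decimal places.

d(seq1,seq2) = 0.339, d(seq1,seq3) = 0.339, d(seq2,seq3) = 0.699

seq1–seq2: 6/22 sites differ → p ≈ 0.272727, d = −0.75 ln(1 − 0.363636) = 0.338988 ≈ 0.339.
seq1–seq3: 6/22 sites differ → p ≈ 0.272727, d = −0.75 ln(1 − 0.363636) = 0.338988 ≈ 0.339.
seq2–seq3: 10/22 sites differ → p ≈ 0.454545, d = −0.75 ln(1 − 0.60606) = 0.698667 ≈ 0.699.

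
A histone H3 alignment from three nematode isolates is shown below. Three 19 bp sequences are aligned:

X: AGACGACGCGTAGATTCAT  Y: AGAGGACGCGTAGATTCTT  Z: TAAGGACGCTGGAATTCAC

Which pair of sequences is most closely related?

X and Y

X–Y: 2/19 differ, p = 0.105, d = 0.113.
X–Z: 8/19 differ, p = 0.421, d = 0.618.
Y–Z: 8/19 differ, p = 0.421, d = 0.618.
The smallest distance is between X and Y.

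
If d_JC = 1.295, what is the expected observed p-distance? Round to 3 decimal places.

0.617

p = (3/4)(1 − e^(−4d/3)) = 0.75 × (1 − e^(-1.726667)) = 0.75 × (1 − 0.177876) = 0.616593.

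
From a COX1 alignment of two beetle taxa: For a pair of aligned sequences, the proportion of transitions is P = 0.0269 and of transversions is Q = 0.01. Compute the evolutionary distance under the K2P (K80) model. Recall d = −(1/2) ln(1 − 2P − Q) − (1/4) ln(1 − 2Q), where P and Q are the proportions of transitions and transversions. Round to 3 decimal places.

Under the Kimura two-parameter model, d = −½ ln(1 − 2P − Q) − ¼ ln(1 − 2Q).
1 − 2P − Q = 0.9362, giving −½ ln(0.9362) = 0.032963.
1 − 2Q = 0.98, giving −¼ ln(0.98) = 0.005051.
d = 0.032963 + 0.005051 = 0.038014.

0.038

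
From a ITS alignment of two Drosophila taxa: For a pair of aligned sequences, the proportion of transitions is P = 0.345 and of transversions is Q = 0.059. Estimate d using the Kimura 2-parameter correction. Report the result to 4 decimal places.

0.7225

Under the Kimura two-parameter model, d = −½ ln(1 − 2P − Q) − ¼ ln(1 − 2Q).
1 − 2P − Q = 0.251, giving −½ ln(0.251) = 0.691151.
1 − 2Q = 0.882, giving −¼ ln(0.882) = 0.031391.
d = 0.691151 + 0.031391 = 0.722542.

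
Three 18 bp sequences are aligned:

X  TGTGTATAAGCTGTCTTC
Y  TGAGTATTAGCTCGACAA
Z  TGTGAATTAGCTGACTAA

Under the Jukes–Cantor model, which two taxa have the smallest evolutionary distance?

X–Y: 8/18 differ, p = 0.444, d = 0.673.
X–Z: 5/18 differ, p = 0.278, d = 0.347.
Y–Z: 6/18 differ, p = 0.333, d = 0.441.
The smallest distance is between X and Z.

X and Z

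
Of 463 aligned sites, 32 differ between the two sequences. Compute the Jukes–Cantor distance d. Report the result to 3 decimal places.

0.073

p = 32/463 ≈ 0.069114.
d = −(3/4) ln(1 − 4p/3) = −0.75 ln(1 − 0.092152) = −0.75 ln(0.907848)
  = −0.75 × (-0.096678) = 0.072509 substitutions/site.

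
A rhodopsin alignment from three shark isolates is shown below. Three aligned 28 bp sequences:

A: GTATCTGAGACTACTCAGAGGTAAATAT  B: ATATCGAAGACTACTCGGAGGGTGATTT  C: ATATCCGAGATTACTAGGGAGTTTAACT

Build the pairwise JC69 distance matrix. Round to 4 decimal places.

A–B: 8/28 sites differ → p ≈ 0.285714, d = −0.75 ln(1 − 0.380952) = 0.359679 ≈ 0.3597.
A–C: 11/28 sites differ → p ≈ 0.392857, d = −0.75 ln(1 − 0.523809) = 0.556452 ≈ 0.5565.
B–C: 10/28 sites differ → p ≈ 0.357143, d = −0.75 ln(1 − 0.476191) = 0.484971 ≈ 0.4850.

d(A,B) = 0.3597, d(A,C) = 0.5565, d(B,C) = 0.4850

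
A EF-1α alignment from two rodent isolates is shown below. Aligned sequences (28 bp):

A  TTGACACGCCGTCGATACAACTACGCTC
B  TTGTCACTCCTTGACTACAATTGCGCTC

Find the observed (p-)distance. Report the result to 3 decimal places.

0.286

The sequences differ at 8 of 28 positions (sites 4, 8, 11, 13, 14, 15, 21, 23).
p = 8/28 = 0.285714… ≈ 0.286 (to 3 d.p.).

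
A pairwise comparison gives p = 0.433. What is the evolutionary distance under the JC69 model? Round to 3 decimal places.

d = −(3/4) ln(1 − 4p/3) = −0.75 ln(1 − 0.577333) = −0.75 ln(0.422667)
  = −0.75 × (-0.861171) = 0.645878 substitutions/site.

0.646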